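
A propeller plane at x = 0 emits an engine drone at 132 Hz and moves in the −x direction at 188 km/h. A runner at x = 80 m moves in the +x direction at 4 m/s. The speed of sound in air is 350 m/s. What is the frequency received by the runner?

114 Hz

188 km/h = 52.22 m/s.
The observer lies on the +x side, so the source is heading away from the observer and the observer is heading away from the source.
General Doppler shift: f' = f · (v − v_o)/(v + v_s).
f' = 132 × (350 − 4)/(350 + 52.22) = 132 × 346/402.22 ≈ 114 Hz.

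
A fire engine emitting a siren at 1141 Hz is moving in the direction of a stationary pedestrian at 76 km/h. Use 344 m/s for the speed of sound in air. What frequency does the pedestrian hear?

76 km/h = 21.11 m/s.
Only the source moves, toward the listener, so f' = f · v/(v − v_s).
f' = 1141 × 344/(344 − 21.11) = 1141 × 344/322.9 ≈ 1216 Hz.

1216 Hz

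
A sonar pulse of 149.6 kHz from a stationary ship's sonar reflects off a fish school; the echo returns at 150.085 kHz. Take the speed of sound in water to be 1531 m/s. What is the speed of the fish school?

Double Doppler shift off a moving reflector: f₂ = f₀ · (v + u)/(v − u) (u > 0 toward emitter).
Rearranging, u = v · (f₂ − f₀)/(f₂ + f₀) = 1531 × 0.485/299.685 ≈ 2.48 m/s.
So the fish school is moving at 2.48 m/s toward the emitter.

2.48 m/s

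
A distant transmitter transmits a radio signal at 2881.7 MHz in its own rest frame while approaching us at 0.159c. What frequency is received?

Relativistic Doppler for frequency: f' = f₀ · √((1 + β)/(1 − β)).
f' = 2881.7 × √(1.1590/0.8410) = 2881.7 × 1.17393 ≈ 3382.9 MHz.

3382.9 MHz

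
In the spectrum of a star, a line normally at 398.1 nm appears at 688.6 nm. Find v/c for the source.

0.499c

λ'/λ₀ = 1.7297 > 1 (redshift), so the source is receding.
λ'/λ₀ = √((1 + β)/(1 − β)) for a receding source ⇒ β = (r² − 1)/(r² + 1) with r = λ'/λ₀.
β = (2.9919 − 1)/(2.9919 + 1) ≈ 0.499.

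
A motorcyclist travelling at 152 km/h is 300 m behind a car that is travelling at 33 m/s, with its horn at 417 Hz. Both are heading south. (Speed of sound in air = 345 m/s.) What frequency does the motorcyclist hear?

427 Hz

152 km/h = 42.22 m/s.
The motorcyclist is behind, so the car is moving away from it while the motorcyclist is moving toward the car.
Both move, so f' = f · (v + v_o)/(v + v_s).
f' = 417 × (345 + 42.22)/(345 + 33) = 417 × 387.22/378 ≈ 427 Hz.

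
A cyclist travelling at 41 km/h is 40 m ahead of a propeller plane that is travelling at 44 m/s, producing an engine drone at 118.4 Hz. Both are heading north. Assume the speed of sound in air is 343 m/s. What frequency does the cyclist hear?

131 Hz

41 km/h = 11.39 m/s.
The cyclist is ahead, so the propeller plane is moving toward it while the cyclist is moving away from the propeller plane.
Both move, so f' = f · (v − v_o)/(v − v_s).
f' = 118.4 × (343 − 11.39)/(343 − 44) = 118.4 × 331.61/299 ≈ 131 Hz.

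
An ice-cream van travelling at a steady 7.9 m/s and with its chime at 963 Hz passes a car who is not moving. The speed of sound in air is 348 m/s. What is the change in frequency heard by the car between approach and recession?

Approaching: f₁ = f · v/(v − v_s) = 963 × 348/340.1 ≈ 985.4 Hz.
Receding: f₂ = f · v/(v + v_s) = 963 × 348/355.9 ≈ 941.6 Hz.
Drop: f₁ − f₂ = 2f·v·v_s/(v² − v_s²) = 2 × 963 × 348 × 7.9/(348² − 7.9²) ≈ 43.7 Hz.

43.7 Hz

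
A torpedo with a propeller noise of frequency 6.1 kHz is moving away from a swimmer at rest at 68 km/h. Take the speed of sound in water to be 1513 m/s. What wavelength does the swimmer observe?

68 km/h = 18.89 m/s.
Only the source moves, away from the listener, so f' = f · v/(v + v_s).
f' = 6.1 × 1513/(1513 + 18.89) ≈ 6.02 kHz.
λ' = v/f' = 1513/6024.78 ≈ 25.1 cm.

25.1 cm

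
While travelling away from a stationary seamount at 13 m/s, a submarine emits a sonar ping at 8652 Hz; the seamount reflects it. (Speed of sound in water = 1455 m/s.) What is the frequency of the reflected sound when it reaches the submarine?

The seamount receives the sound from a moving source: f₁ = f₀ · v/(v + v_e) = 8652 × 1455/1468 ≈ 8575 Hz.
On the return leg the submarine is a moving observer: f₂ = f₁ · (v − v_e)/v = 8575 × 1442/1455 ≈ 8499 Hz.

8499 Hz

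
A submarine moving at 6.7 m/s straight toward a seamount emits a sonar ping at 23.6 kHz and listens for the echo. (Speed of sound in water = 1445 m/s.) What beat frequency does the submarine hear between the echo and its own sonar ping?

The seamount receives the sound from a moving source: f₁ = f₀ · v/(v − v_e) = 23.6 × 1445/1438.3 ≈ 23.710 kHz.
On the return leg the submarine is a moving observer: f₂ = f₁ · (v + v_e)/v = 23.710 × 1451.7/1445 ≈ 23.820 kHz.
Beat against the emitted tone (with f₀ = 23600 Hz): |f₂ − f₀| = 2v_e·f₀/(v − v_e) = 2 × 6.7 × 23600/1438.3 ≈ 220 Hz.

220 Hz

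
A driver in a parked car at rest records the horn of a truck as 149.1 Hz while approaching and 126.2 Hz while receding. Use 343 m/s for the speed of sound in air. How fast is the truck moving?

f₁/f₂ = (v + v_s)/(v − v_s), so v_s = v · (f₁ − f₂)/(f₁ + f₂).
v_s = 343 × (149.1 − 126.2)/(149.1 + 126.2) = 343 × 22.9/275.3 ≈ 29 m/s.

29 m/s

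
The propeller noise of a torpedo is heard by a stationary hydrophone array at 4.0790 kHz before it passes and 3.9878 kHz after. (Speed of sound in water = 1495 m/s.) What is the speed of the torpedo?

16.9 m/s

f₁/f₂ = (v + v_s)/(v − v_s), so v_s = v · (f₁ − f₂)/(f₁ + f₂).
v_s = 1495 × (4.0790 − 3.9878)/(4.0790 + 3.9878) = 1495 × 0.0912/8.0668 ≈ 16.9 m/s.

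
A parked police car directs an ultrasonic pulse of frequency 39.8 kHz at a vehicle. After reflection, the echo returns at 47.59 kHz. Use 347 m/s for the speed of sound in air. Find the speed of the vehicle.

31 m/s

Double Doppler shift off a moving reflector: f₂ = f₀ · (v + u)/(v − u) (u > 0 toward emitter).
Rearranging, u = v · (f₂ − f₀)/(f₂ + f₀) = 347 × 7.79/87.39 ≈ 31 m/s.
So the vehicle is moving at 31 m/s toward the emitter.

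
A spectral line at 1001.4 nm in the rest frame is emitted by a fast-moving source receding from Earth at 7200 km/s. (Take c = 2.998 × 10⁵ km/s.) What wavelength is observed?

1025.7 nm

β = v/c = 7200/299800 = 0.0240.
Relativistic Doppler for wavelength: λ' = λ₀ · √((1 + β)/(1 − β)).
λ' = 1001.4 × √(1.0240/0.9760) = 1001.4 × 1.02431 ≈ 1025.7 nm.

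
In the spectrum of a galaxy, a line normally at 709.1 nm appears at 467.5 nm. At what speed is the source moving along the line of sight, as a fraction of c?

λ'/λ₀ = 0.6593 < 1 (blueshift), so the source is approaching.
λ'/λ₀ = √((1 − β)/(1 + β)) for an approaching source ⇒ β = (1 − r²)/(1 + r²) with r = λ'/λ₀.
β = (1 − 0.4347)/(1 + 0.4347) ≈ 0.394.

0.394c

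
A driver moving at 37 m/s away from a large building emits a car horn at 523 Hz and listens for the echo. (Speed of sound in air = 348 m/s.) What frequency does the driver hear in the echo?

422 Hz

The large building receives the sound from a moving source: f₁ = f₀ · v/(v + v_e) = 523 × 348/385 ≈ 473 Hz.
On the return leg the driver is a moving observer: f₂ = f₁ · (v − v_e)/v = 473 × 311/348 ≈ 422 Hz.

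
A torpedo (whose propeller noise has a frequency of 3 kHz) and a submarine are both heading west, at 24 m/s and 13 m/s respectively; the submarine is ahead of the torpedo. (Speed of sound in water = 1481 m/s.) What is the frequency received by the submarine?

The submarine is ahead, so the torpedo is moving toward it while the submarine is moving away from the torpedo.
With source approaching and observer receding, f' = f · (v − v_o)/(v − v_s).
f' = 3 × (1481 − 13)/(1481 − 24) = 3 × 1468/1457 ≈ 3.02 kHz.

3.02 kHz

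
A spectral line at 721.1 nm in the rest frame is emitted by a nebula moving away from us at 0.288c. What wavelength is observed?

969.9 nm

Relativistic Doppler for wavelength: λ' = λ₀ · √((1 + β)/(1 − β)).
λ' = 721.1 × √(1.2880/0.7120) = 721.1 × 1.34499 ≈ 969.9 nm.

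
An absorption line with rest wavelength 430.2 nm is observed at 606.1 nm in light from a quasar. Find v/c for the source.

λ'/λ₀ = 1.4089 > 1 (redshift), so the source is receding.
λ'/λ₀ = √((1 + β)/(1 − β)) for a receding source ⇒ β = (r² − 1)/(r² + 1) with r = λ'/λ₀.
β = (1.9849 − 1)/(1.9849 + 1) ≈ 0.330.

0.330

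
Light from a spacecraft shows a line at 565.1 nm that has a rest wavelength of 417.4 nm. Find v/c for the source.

λ'/λ₀ = 1.3539 > 1 (redshift), so the source is receding.
λ'/λ₀ = √((1 + β)/(1 − β)) for a receding source ⇒ β = (r² − 1)/(r² + 1) with r = λ'/λ₀.
β = (1.8329 − 1)/(1.8329 + 1) ≈ 0.294.

0.294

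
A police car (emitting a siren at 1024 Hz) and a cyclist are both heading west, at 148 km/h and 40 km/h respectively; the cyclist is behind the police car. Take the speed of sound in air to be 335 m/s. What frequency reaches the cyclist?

942 Hz

148 km/h = 41.11 m/s; 40 km/h = 11.11 m/s.
The cyclist is behind, so the police car is moving away from it while the cyclist is moving toward the police car.
With source receding and observer approaching, f' = f · (v + v_o)/(v + v_s).
f' = 1024 × (335 + 11.11)/(335 + 41.11) = 1024 × 346.11/376.11 ≈ 942 Hz.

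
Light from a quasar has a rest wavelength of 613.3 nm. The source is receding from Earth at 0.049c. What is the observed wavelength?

Relativistic Doppler for wavelength: λ' = λ₀ · √((1 + β)/(1 − β)).
λ' = 613.3 × √(1.0490/0.9510) = 613.3 × 1.05026 ≈ 644.1 nm.

644.1 nm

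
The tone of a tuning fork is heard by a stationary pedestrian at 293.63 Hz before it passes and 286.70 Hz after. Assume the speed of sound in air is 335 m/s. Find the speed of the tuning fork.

f₁/f₂ = (v + v_s)/(v − v_s), so v_s = v · (f₁ − f₂)/(f₁ + f₂).
v_s = 335 × (293.63 − 286.70)/(293.63 + 286.70) = 335 × 6.93/580.33 ≈ 4.0 m/s.

4.0 m/s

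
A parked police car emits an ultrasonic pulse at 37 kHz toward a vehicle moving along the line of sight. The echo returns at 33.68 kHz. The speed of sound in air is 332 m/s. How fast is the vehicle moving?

15.6 m/s

Double Doppler shift off a moving reflector: f₂ = f₀ · (v + u)/(v − u) (u > 0 toward emitter).
Rearranging, u = v · (f₂ − f₀)/(f₂ + f₀) = 332 × -3.32/70.68 ≈ -15.6 m/s.
So the vehicle is moving at 15.6 m/s away from the emitter.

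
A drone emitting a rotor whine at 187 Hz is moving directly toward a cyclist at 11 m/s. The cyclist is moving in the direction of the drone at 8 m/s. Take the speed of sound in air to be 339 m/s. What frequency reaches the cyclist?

Both move, so f' = f · (v + v_o)/(v − v_s).
f' = 187 × (339 + 8)/(339 − 11) = 187 × 347/328 ≈ 198 Hz.

198 Hz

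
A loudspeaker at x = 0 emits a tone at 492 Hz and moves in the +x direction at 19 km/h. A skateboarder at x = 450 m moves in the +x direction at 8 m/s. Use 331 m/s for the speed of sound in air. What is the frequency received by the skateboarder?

19 km/h = 5.278 m/s.
The observer lies on the +x side, so the source is heading toward the observer and the observer is heading away from the source.
With source approaching and observer receding, f' = f · (v − v_o)/(v − v_s).
f' = 492 × (331 − 8)/(331 − 5.278) = 492 × 323/325.72 ≈ 488 Hz.

488 Hz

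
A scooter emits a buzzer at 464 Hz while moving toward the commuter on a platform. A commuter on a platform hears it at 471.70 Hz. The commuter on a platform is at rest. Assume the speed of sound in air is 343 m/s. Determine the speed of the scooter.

f' = f · v/(v − v_s) ⇒ v_s = v · |1 − f/f'|.
v_s = 343 × |1 − 464/471.70| = 343 × 0.01632 ≈ 5.6 m/s.

5.6 m/s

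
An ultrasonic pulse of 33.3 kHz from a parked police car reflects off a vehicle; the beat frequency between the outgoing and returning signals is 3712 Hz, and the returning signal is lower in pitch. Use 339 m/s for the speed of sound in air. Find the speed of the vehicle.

20.0 m/s

Double Doppler shift off a moving reflector: f₂ = f₀ · (v + u)/(v − u) (u > 0 toward emitter).
Returning signal is lower, so f₂ = f₀ − Δf = 33300 − 3712 = 29588 Hz.
Rearranging, u = v · (f₂ − f₀)/(f₂ + f₀) = 339 × -3712/62888 ≈ -20.0 m/s.
So the vehicle is moving at 20.0 m/s away from the emitter.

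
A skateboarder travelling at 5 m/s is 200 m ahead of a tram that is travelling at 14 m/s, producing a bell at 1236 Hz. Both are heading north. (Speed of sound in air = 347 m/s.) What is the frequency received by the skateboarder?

1269 Hz

The skateboarder is ahead, so the tram is moving toward it while the skateboarder is moving away from the tram.
General Doppler shift: f' = f · (v − v_o)/(v − v_s).
f' = 1236 × (347 − 5)/(347 − 14) = 1236 × 342/333 ≈ 1269 Hz.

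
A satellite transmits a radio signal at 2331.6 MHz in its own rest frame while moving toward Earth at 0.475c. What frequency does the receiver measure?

Relativistic Doppler for frequency: f' = f₀ · √((1 + β)/(1 − β)).
f' = 2331.6 × √(1.4750/0.5250) = 2331.6 × 1.67616 ≈ 3908.1 MHz.

3908.1 MHz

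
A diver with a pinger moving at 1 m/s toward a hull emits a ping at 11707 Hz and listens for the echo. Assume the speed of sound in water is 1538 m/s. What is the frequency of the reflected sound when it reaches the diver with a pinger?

The hull receives the sound from a moving source: f₁ = f₀ · v/(v − v_e) = 11707 × 1538/1537 ≈ 11715 Hz.
On the return leg the diver with a pinger is a moving observer: f₂ = f₁ · (v + v_e)/v = 11715 × 1539/1538 ≈ 11722 Hz.

11722 Hz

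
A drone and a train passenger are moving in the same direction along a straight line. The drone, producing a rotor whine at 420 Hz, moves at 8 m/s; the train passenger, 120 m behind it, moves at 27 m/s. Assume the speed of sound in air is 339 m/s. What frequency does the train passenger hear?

443 Hz

The train passenger is behind, so the drone is moving away from it while the train passenger is moving toward the drone.
With source receding and observer approaching, f' = f · (v + v_o)/(v + v_s).
f' = 420 × (339 + 27)/(339 + 8) = 420 × 366/347 ≈ 443 Hz.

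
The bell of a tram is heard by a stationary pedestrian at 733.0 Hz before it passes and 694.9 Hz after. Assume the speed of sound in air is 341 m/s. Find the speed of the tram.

f₁/f₂ = (v + v_s)/(v − v_s), so v_s = v · (f₁ − f₂)/(f₁ + f₂).
v_s = 341 × (733.0 − 694.9)/(733.0 + 694.9) = 341 × 38.1/1427.9 ≈ 9.1 m/s.

9.1 m/s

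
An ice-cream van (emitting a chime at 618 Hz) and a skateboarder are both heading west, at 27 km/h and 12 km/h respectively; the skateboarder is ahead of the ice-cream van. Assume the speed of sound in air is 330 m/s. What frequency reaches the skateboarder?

27 km/h = 7.5 m/s; 12 km/h = 3.333 m/s.
The skateboarder is ahead, so the ice-cream van is moving toward it while the skateboarder is moving away from the ice-cream van.
Both move, so f' = f · (v − v_o)/(v − v_s).
f' = 618 × (330 − 3.333)/(330 − 7.5) = 618 × 326.67/322.5 ≈ 626 Hz.

626 Hz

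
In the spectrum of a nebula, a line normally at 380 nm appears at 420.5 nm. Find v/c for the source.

0.101c

λ'/λ₀ = 1.1066 > 1 (redshift), so the source is receding.
λ'/λ₀ = √((1 + β)/(1 − β)) for a receding source ⇒ β = (r² − 1)/(r² + 1) with r = λ'/λ₀.
β = (1.2245 − 1)/(1.2245 + 1) ≈ 0.101.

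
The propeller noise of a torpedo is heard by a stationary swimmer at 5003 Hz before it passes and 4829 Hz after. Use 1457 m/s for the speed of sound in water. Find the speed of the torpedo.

f₁/f₂ = (v + v_s)/(v − v_s), so v_s = v · (f₁ − f₂)/(f₁ + f₂).
v_s = 1457 × (5003 − 4829)/(5003 + 4829) = 1457 × 174/9832 ≈ 26 m/s.

26 m/s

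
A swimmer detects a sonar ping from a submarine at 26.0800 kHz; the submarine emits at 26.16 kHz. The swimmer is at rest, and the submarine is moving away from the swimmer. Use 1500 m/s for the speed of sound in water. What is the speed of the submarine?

4.6 m/s

f' = f · v/(v + v_s) ⇒ v_s = v · |1 − f/f'|.
v_s = 1500 × |1 − 26.16/26.0800| = 1500 × 0.003067 ≈ 4.6 m/s.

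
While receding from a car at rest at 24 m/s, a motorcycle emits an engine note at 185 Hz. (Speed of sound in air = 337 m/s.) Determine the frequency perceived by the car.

With the source moving away from a stationary observer, f' = f · v/(v + v_s).
f' = 185 × 337/(337 + 24) = 185 × 337/361 ≈ 173 Hz.

173 Hz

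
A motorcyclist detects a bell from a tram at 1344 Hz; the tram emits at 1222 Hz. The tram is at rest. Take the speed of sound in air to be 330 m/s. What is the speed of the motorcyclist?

33 m/s

f' > f, so the motorcyclist is approaching.
f' = f · (v + v_o)/v ⇒ v_o = v · |f'/f − 1|.
v_o = 330 × |1344/1222 − 1| = 330 × 0.09984 ≈ 33 m/s.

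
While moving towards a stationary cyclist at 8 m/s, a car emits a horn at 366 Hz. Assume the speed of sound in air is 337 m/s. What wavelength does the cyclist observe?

89.9 cm

Moving source, stationary observer: f' = f · v/(v − v_s) since the source is approaching.
f' = 366 × 337/(337 − 8) ≈ 375 Hz.
λ' = v/f' = 337/374.9 ≈ 89.9 cm.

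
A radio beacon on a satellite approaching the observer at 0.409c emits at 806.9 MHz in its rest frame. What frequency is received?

1245.9 MHz

Relativistic Doppler for frequency: f' = f₀ · √((1 + β)/(1 − β)).
f' = 806.9 × √(1.4090/0.5910) = 806.9 × 1.54405 ≈ 1245.9 MHz.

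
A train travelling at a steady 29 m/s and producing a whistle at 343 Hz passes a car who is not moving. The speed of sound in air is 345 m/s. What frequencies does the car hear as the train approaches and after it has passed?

374 Hz approaching; 316 Hz receding

Approaching: f₁ = f · v/(v − v_s) = 343 × 345/316 ≈ 374 Hz.
Receding: f₂ = f · v/(v + v_s) = 343 × 345/374 ≈ 316 Hz.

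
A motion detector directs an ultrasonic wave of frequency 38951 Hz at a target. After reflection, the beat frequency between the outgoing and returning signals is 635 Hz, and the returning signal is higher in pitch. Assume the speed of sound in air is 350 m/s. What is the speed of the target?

2.83 m/s

Double Doppler shift off a moving reflector: f₂ = f₀ · (v + u)/(v − u) (u > 0 toward emitter).
Returning signal is higher, so f₂ = f₀ + Δf = 38951 + 635 = 39586 Hz.
Rearranging, u = v · (f₂ − f₀)/(f₂ + f₀) = 350 × 635/78537 ≈ 2.83 m/s.
So the target is moving at 2.83 m/s toward the emitter.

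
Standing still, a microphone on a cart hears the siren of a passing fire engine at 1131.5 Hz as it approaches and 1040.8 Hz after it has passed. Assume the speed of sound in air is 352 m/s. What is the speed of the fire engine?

f₁/f₂ = (v + v_s)/(v − v_s), so v_s = v · (f₁ − f₂)/(f₁ + f₂).
v_s = 352 × (1131.5 − 1040.8)/(1131.5 + 1040.8) = 352 × 90.7/2172.3 ≈ 14.7 m/s.

14.7 m/s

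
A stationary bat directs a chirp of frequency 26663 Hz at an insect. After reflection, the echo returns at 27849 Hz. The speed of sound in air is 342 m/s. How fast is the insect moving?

7.4 m/s

Double Doppler shift off a moving reflector: f₂ = f₀ · (v + u)/(v − u) (u > 0 toward emitter).
Rearranging, u = v · (f₂ − f₀)/(f₂ + f₀) = 342 × 1186/54512 ≈ 7.4 m/s.
So the insect is moving at 7.4 m/s toward the emitter.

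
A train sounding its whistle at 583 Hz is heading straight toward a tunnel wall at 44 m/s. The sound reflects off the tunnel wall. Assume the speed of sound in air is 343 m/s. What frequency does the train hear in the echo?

The tunnel wall receives the sound from a moving source: f₁ = f₀ · v/(v − v_e) = 583 × 343/299 ≈ 669 Hz.
On the return leg the train is a moving observer: f₂ = f₁ · (v + v_e)/v = 669 × 387/343 ≈ 755 Hz.
Equivalently f₂ = f₀ · (v + v_e)/(v − v_e).

755 Hz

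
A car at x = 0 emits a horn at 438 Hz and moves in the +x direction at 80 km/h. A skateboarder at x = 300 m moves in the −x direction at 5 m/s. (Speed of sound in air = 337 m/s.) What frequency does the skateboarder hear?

476 Hz

80 km/h = 22.22 m/s.
The observer lies on the +x side, so the source is heading toward the observer and the observer is heading toward the source.
With source approaching and observer approaching, f' = f · (v + v_o)/(v − v_s).
f' = 438 × (337 + 5)/(337 − 22.22) = 438 × 342/314.78 ≈ 476 Hz.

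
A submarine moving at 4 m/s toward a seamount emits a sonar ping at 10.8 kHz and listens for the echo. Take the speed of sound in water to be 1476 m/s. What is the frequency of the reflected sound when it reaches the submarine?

10.86 kHz

The seamount receives the sound from a moving source: f₁ = f₀ · v/(v − v_e) = 10.8 × 1476/1472 ≈ 10.83 kHz.
On the return leg the submarine is a moving observer: f₂ = f₁ · (v + v_e)/v = 10.83 × 1480/1476 ≈ 10.86 kHz.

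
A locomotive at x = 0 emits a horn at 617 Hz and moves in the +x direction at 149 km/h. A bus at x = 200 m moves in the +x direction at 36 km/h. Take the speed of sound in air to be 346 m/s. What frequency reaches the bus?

149 km/h = 41.39 m/s; 36 km/h = 10 m/s.
The observer lies on the +x side, so the source is heading toward the observer and the observer is heading away from the source.
General Doppler shift: f' = f · (v − v_o)/(v − v_s).
f' = 617 × (346 − 10)/(346 − 41.39) = 617 × 336/304.61 ≈ 681 Hz.

681 Hz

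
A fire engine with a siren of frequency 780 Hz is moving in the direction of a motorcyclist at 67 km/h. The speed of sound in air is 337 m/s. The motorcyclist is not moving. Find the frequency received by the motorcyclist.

67 km/h = 18.61 m/s.
Moving source, stationary observer: f' = f · v/(v − v_s) since the source is approaching.
f' = 780 × 337/(337 − 18.61) = 780 × 337/318.4 ≈ 826 Hz.

826 Hz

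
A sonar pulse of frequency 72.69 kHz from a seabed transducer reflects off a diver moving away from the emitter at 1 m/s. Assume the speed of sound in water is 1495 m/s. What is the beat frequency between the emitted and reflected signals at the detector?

97 Hz

At the diver (a moving observer), f₁ = f₀ · (v − u)/v = 72.69 × 1494/1495 ≈ 72.6414 kHz.
The reflection then acts as a moving source: f₂ = f₁ · v/(v + u) ≈ 72.5928 kHz.
Equivalently f₂ = f₀ · (v − u)/(v + u).
Beat frequency (with f₀ = 72690 Hz): |f₂ − f₀| = 2u·f₀/(v + u) = 2 × 1 × 72690/1496 ≈ 97 Hz.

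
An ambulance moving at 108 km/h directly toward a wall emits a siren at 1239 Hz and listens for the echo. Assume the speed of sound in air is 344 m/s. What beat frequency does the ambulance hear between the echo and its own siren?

108 km/h = 30 m/s.
The wall receives the sound from a moving source: f₁ = f₀ · v/(v − v_e) = 1239 × 344/314 ≈ 1357 Hz.
On the return leg the ambulance is a moving observer: f₂ = f₁ · (v + v_e)/v = 1357 × 374/344 ≈ 1476 Hz.
Equivalently f₂ = f₀ · (v + v_e)/(v − v_e).
Beat against the emitted tone: |f₂ − f₀| = 2v_e·f₀/(v − v_e) = 2 × 30 × 1239/314 ≈ 237 Hz.

237 Hz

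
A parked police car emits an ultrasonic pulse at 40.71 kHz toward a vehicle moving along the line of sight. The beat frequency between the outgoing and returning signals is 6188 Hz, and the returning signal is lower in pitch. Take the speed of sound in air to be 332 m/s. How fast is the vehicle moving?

27 m/s

Double Doppler shift off a moving reflector: f₂ = f₀ · (v + u)/(v − u) (u > 0 toward emitter).
Returning signal is lower, so f₂ = f₀ − Δf = 40710 − 6188 = 34522 Hz.
Rearranging, u = v · (f₂ − f₀)/(f₂ + f₀) = 332 × -6188/75232 ≈ -27 m/s.
So the vehicle is moving at 27 m/s away from the emitter.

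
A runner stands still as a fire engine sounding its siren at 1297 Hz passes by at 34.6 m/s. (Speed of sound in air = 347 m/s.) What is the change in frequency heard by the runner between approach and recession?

261 Hz

Approaching: f₁ = f · v/(v − v_s) = 1297 × 347/312.4 ≈ 1441 Hz.
Receding: f₂ = f · v/(v + v_s) = 1297 × 347/381.6 ≈ 1179 Hz.
Drop: f₁ − f₂ = 2f·v·v_s/(v² − v_s²) = 2 × 1297 × 347 × 34.6/(347² − 34.6²) ≈ 261 Hz.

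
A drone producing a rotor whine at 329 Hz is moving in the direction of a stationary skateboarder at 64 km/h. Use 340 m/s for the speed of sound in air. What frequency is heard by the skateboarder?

347 Hz

64 km/h = 17.78 m/s.
Only the source moves, toward the listener, so f' = f · v/(v − v_s).
f' = 329 × 340/(340 − 17.78) = 329 × 340/322.2 ≈ 347 Hz.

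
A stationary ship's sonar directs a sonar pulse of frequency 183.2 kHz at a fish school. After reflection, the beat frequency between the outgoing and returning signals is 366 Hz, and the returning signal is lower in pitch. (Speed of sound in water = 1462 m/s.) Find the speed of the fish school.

Double Doppler shift off a moving reflector: f₂ = f₀ · (v + u)/(v − u) (u > 0 toward emitter).
Returning signal is lower, so f₂ = f₀ − Δf = 183200 − 366 = 182834 Hz.
Rearranging, u = v · (f₂ − f₀)/(f₂ + f₀) = 1462 × -366/366034 ≈ -1.46 m/s.
So the fish school is moving at 1.46 m/s away from the emitter.

1.46 m/s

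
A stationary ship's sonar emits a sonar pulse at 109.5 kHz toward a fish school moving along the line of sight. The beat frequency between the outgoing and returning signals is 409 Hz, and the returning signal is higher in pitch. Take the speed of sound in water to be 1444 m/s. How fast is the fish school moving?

2.69 m/s

Double Doppler shift off a moving reflector: f₂ = f₀ · (v + u)/(v − u) (u > 0 toward emitter).
Returning signal is higher, so f₂ = f₀ + Δf = 109500 + 409 = 109909 Hz.
Rearranging, u = v · (f₂ − f₀)/(f₂ + f₀) = 1444 × 409/219409 ≈ 2.69 m/s.
So the fish school is moving at 2.69 m/s toward the emitter.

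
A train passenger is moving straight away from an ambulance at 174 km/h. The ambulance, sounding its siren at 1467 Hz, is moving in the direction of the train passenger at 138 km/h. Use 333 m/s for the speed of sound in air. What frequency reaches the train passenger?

138 km/h = 38.33 m/s; 174 km/h = 48.33 m/s.
With source approaching and observer receding, f' = f · (v − v_o)/(v − v_s).
f' = 1467 × (333 − 48.33)/(333 − 38.33) = 1467 × 284.67/294.67 ≈ 1417 Hz.

1417 Hz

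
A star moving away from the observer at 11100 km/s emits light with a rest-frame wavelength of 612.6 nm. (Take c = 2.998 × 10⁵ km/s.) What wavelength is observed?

β = v/c = 11100/299800 = 0.0370.
Relativistic Doppler for wavelength: λ' = λ₀ · √((1 + β)/(1 − β)).
λ' = 612.6 × √(1.0370/0.9630) = 612.6 × 1.03774 ≈ 635.7 nm.

635.7 nm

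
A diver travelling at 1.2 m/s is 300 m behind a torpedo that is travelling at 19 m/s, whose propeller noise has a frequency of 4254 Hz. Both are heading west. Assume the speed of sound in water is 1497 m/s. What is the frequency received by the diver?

The diver is behind, so the torpedo is moving away from it while the diver is moving toward the torpedo.
General Doppler shift: f' = f · (v + v_o)/(v + v_s).
f' = 4254 × (1497 + 1.2)/(1497 + 19) = 4254 × 1498.2/1516 ≈ 4204 Hz.

4204 Hz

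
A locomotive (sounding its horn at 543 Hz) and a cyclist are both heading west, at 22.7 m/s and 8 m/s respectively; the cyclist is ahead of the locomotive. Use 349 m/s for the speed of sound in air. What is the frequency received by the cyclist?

567 Hz

The cyclist is ahead, so the locomotive is moving toward it while the cyclist is moving away from the locomotive.
General Doppler shift: f' = f · (v − v_o)/(v − v_s).
f' = 543 × (349 − 8)/(349 − 22.7) = 543 × 341/326.3 ≈ 567 Hz.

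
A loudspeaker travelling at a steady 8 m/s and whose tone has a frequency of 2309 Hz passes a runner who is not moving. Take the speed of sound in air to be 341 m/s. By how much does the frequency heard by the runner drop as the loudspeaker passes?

108 Hz

Approaching: f₁ = f · v/(v − v_s) = 2309 × 341/333 ≈ 2364 Hz.
Receding: f₂ = f · v/(v + v_s) = 2309 × 341/349 ≈ 2256 Hz.
Drop: f₁ − f₂ = 2f·v·v_s/(v² − v_s²) = 2 × 2309 × 341 × 8/(341² − 8²) ≈ 108 Hz.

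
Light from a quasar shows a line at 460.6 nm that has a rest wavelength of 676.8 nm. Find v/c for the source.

0.367c

λ'/λ₀ = 0.6806 < 1 (blueshift), so the source is approaching.
λ'/λ₀ = √((1 − β)/(1 + β)) for an approaching source ⇒ β = (1 − r²)/(1 + r²) with r = λ'/λ₀.
β = (1 − 0.4632)/(1 + 0.4632) ≈ 0.367.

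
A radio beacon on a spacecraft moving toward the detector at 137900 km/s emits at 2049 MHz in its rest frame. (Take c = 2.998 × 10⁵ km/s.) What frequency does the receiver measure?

3369.0 MHz

β = v/c = 137900/299800 = 0.4600.
Relativistic Doppler for frequency: f' = f₀ · √((1 + β)/(1 − β)).
f' = 2049 × √(1.4600/0.5400) = 2049 × 1.64424 ≈ 3369.0 MHz.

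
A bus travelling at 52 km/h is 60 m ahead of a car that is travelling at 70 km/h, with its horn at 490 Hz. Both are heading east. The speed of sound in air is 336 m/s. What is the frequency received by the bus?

70 km/h = 19.44 m/s; 52 km/h = 14.44 m/s.
The bus is ahead, so the car is moving toward it while the bus is moving away from the car.
With source approaching and observer receding, f' = f · (v − v_o)/(v − v_s).
f' = 490 × (336 − 14.44)/(336 − 19.44) = 490 × 321.56/316.56 ≈ 498 Hz.

498 Hz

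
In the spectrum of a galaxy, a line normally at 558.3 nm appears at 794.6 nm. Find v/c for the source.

λ'/λ₀ = 1.4232 > 1 (redshift), so the source is receding.
λ'/λ₀ = √((1 + β)/(1 − β)) for a receding source ⇒ β = (r² − 1)/(r² + 1) with r = λ'/λ₀.
β = (2.0256 − 1)/(2.0256 + 1) ≈ 0.339.

0.339c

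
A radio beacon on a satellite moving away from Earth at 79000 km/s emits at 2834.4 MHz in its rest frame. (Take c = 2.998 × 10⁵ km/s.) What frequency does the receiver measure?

β = v/c = 79000/299800 = 0.2635.
Relativistic Doppler for frequency: f' = f₀ · √((1 − β)/(1 + β)).
f' = 2834.4 × √(0.7365/1.2635) = 2834.4 × 0.76347 ≈ 2164.0 MHz.

2164.0 MHz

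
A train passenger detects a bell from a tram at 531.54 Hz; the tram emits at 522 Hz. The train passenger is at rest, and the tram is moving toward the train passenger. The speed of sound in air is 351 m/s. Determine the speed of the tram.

f' = f · v/(v − v_s) ⇒ v_s = v · |1 − f/f'|.
v_s = 351 × |1 − 522/531.54| = 351 × 0.01795 ≈ 6.3 m/s.

6.3 m/s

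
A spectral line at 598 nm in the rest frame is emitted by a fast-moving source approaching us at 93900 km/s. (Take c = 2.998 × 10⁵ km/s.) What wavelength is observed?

432.5 nm

β = v/c = 93900/299800 = 0.3132.
Relativistic Doppler for wavelength: λ' = λ₀ · √((1 − β)/(1 + β)).
λ' = 598 × √(0.6868/1.3132) = 598 × 0.72318 ≈ 432.5 nm.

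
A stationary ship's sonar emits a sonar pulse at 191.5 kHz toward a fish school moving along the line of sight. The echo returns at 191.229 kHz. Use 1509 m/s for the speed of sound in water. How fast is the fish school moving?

Double Doppler shift off a moving reflector: f₂ = f₀ · (v + u)/(v − u) (u > 0 toward emitter).
Rearranging, u = v · (f₂ − f₀)/(f₂ + f₀) = 1509 × -0.271/382.729 ≈ -1.07 m/s.
So the fish school is moving at 1.07 m/s away from the emitter.

1.07 m/s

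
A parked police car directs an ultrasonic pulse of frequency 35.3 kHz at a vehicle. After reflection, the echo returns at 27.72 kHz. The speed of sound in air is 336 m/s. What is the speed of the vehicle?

40 m/s

Double Doppler shift off a moving reflector: f₂ = f₀ · (v + u)/(v − u) (u > 0 toward emitter).
Rearranging, u = v · (f₂ − f₀)/(f₂ + f₀) = 336 × -7.58/63.02 ≈ -40 m/s.
So the vehicle is moving at 40 m/s away from the emitter.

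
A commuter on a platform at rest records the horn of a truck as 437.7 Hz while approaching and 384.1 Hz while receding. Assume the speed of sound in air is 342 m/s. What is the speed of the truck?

f₁/f₂ = (v + v_s)/(v − v_s), so v_s = v · (f₁ − f₂)/(f₁ + f₂).
v_s = 342 × (437.7 − 384.1)/(437.7 + 384.1) = 342 × 53.6/821.8 ≈ 22.3 m/s.

22.3 m/s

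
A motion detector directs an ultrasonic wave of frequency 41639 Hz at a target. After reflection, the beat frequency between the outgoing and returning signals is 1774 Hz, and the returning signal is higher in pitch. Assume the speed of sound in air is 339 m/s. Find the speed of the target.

Double Doppler shift off a moving reflector: f₂ = f₀ · (v + u)/(v − u) (u > 0 toward emitter).
Returning signal is higher, so f₂ = f₀ + Δf = 41639 + 1774 = 43413 Hz.
Rearranging, u = v · (f₂ − f₀)/(f₂ + f₀) = 339 × 1774/85052 ≈ 7.1 m/s.
So the target is moving at 7.1 m/s toward the emitter.

7.1 m/s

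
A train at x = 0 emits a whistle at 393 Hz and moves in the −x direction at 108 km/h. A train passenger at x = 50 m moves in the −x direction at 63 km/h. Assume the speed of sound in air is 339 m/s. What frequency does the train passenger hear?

108 km/h = 30 m/s; 63 km/h = 17.5 m/s.
The observer lies on the +x side, so the source is heading away from the observer and the observer is heading toward the source.
General Doppler shift: f' = f · (v + v_o)/(v + v_s).
f' = 393 × (339 + 17.5)/(339 + 30) = 393 × 356.5/369 ≈ 380 Hz.

380 Hz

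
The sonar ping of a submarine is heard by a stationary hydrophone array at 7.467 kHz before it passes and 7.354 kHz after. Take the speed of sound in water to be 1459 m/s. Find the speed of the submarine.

11.1 m/s

f₁/f₂ = (v + v_s)/(v − v_s), so v_s = v · (f₁ − f₂)/(f₁ + f₂).
v_s = 1459 × (7.467 − 7.354)/(7.467 + 7.354) = 1459 × 0.113/14.821 ≈ 11.1 m/s.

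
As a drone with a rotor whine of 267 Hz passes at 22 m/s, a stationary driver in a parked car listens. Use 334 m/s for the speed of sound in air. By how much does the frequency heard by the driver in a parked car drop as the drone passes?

35.3 Hz

Approaching: f₁ = f · v/(v − v_s) = 267 × 334/312 ≈ 285.8 Hz.
Receding: f₂ = f · v/(v + v_s) = 267 × 334/356 ≈ 250.5 Hz.
Drop: f₁ − f₂ = 2f·v·v_s/(v² − v_s²) = 2 × 267 × 334 × 22/(334² − 22²) ≈ 35.3 Hz.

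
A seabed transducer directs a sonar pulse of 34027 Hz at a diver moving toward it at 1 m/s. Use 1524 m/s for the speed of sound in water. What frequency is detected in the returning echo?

At the diver (a moving observer), f₁ = f₀ · (v + u)/v = 34027 × 1525/1524 ≈ 34049 Hz.
The reflection then acts as a moving source: f₂ = f₁ · v/(v − u) ≈ 34072 Hz.

34072 Hz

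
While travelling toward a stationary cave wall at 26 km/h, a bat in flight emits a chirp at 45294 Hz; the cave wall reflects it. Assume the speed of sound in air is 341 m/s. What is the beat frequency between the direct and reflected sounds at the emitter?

1960 Hz

26 km/h = 7.222 m/s.
The cave wall receives the sound from a moving source: f₁ = f₀ · v/(v − v_e) = 45294 × 341/333.78 ≈ 46274 Hz.
On the return leg the bat in flight is a moving observer: f₂ = f₁ · (v + v_e)/v = 46274 × 348.22/341 ≈ 47254 Hz.
Beat against the emitted tone: |f₂ − f₀| = 2v_e·f₀/(v − v_e) = 2 × 7.222 × 45294/333.78 ≈ 1960 Hz.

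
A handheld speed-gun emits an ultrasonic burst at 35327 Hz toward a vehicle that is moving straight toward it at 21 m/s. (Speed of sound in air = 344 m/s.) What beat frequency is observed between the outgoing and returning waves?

4594 Hz

The vehicle first receives the wave as a moving observer: f₁ = f₀ · (v + u)/v = 35327 × (344 + 21)/344 ≈ 37484 Hz.
The reflection then acts as a moving source: f₂ = f₁ · v/(v − u) ≈ 39921 Hz.
Beat frequency: |f₂ − f₀| = 2u·f₀/(v − u) = 2 × 21 × 35327/323 ≈ 4594 Hz.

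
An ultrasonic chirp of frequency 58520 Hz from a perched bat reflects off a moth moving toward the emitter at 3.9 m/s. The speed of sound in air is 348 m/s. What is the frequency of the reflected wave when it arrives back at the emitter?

59847 Hz

At the moth (a moving observer), f₁ = f₀ · (v + u)/v = 58520 × 351.9/348 ≈ 59176 Hz.
The reflection then acts as a moving source: f₂ = f₁ · v/(v − u) ≈ 59847 Hz.
Equivalently f₂ = f₀ · (v + u)/(v − u).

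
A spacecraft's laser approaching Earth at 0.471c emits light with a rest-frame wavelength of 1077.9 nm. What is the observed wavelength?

Relativistic Doppler for wavelength: λ' = λ₀ · √((1 − β)/(1 + β)).
λ' = 1077.9 × √(0.5290/1.4710) = 1077.9 × 0.59968 ≈ 646.4 nm.

646.4 nm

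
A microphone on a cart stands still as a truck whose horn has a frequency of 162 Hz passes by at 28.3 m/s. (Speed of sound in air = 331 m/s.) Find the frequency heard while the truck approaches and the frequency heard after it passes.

Approaching: f₁ = f · v/(v − v_s) = 162 × 331/302.7 ≈ 177 Hz.
Receding: f₂ = f · v/(v + v_s) = 162 × 331/359.3 ≈ 149 Hz.

177 Hz approaching; 149 Hz receding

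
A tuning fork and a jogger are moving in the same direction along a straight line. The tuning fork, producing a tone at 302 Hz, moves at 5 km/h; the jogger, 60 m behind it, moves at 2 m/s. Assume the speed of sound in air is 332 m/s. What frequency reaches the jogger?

303 Hz

5 km/h = 1.389 m/s.
The jogger is behind, so the tuning fork is moving away from it while the jogger is moving toward the tuning fork.
General Doppler shift: f' = f · (v + v_o)/(v + v_s).
f' = 302 × (332 + 2)/(332 + 1.389) = 302 × 334/333.39 ≈ 303 Hz.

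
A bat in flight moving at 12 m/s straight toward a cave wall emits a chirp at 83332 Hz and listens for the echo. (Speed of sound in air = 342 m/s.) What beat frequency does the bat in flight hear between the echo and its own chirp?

The cave wall receives the sound from a moving source: f₁ = f₀ · v/(v − v_e) = 83332 × 342/330 ≈ 86362 Hz.
On the return leg the bat in flight is a moving observer: f₂ = f₁ · (v + v_e)/v = 86362 × 354/342 ≈ 89393 Hz.
Beat against the emitted tone: |f₂ − f₀| = 2v_e·f₀/(v − v_e) = 2 × 12 × 83332/330 ≈ 6061 Hz.

6061 Hz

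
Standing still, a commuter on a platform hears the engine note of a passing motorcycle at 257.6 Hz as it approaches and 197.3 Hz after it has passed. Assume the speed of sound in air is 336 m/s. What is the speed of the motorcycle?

f₁/f₂ = (v + v_s)/(v − v_s), so v_s = v · (f₁ − f₂)/(f₁ + f₂).
v_s = 336 × (257.6 − 197.3)/(257.6 + 197.3) = 336 × 60.3/454.9 ≈ 45 m/s.

45 m/s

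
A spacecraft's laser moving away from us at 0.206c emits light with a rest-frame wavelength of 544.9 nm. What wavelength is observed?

Relativistic Doppler for wavelength: λ' = λ₀ · √((1 + β)/(1 − β)).
λ' = 544.9 × √(1.2060/0.7940) = 544.9 × 1.23243 ≈ 671.6 nm.

671.6 nm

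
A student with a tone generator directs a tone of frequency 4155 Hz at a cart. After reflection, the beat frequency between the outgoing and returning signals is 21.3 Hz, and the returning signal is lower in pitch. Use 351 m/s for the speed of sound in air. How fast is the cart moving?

Double Doppler shift off a moving reflector: f₂ = f₀ · (v + u)/(v − u) (u > 0 toward emitter).
Returning signal is lower, so f₂ = f₀ − Δf = 4155 − 21.3 = 4133.7 Hz.
Rearranging, u = v · (f₂ − f₀)/(f₂ + f₀) = 351 × -21.3/8288.7 ≈ -0.90 m/s.
So the cart is moving at 0.90 m/s away from the emitter.

0.90 m/s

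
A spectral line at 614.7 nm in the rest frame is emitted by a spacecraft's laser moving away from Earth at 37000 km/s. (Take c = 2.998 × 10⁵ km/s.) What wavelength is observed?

695.9 nm

β = v/c = 37000/299800 = 0.1234.
Relativistic Doppler for wavelength: λ' = λ₀ · √((1 + β)/(1 − β)).
λ' = 614.7 × √(1.1234/0.8766) = 614.7 × 1.13207 ≈ 695.9 nm.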